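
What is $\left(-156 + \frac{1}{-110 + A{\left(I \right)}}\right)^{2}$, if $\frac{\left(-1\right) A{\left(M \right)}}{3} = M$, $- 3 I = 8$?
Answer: $\frac{253223569}{10404} \approx 24339.0$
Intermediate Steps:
$I = - \frac{8}{3}$ ($I = \left(- \frac{1}{3}\right) 8 = - \frac{8}{3} \approx -2.6667$)
$A{\left(M \right)} = - 3 M$
$\left(-156 + \frac{1}{-110 + A{\left(I \right)}}\right)^{2} = \left(-156 + \frac{1}{-110 - -8}\right)^{2} = \left(-156 + \frac{1}{-110 + 8}\right)^{2} = \left(-156 + \frac{1}{-102}\right)^{2} = \left(-156 - \frac{1}{102}\right)^{2} = \left(- \frac{15913}{102}\right)^{2} = \frac{253223569}{10404}$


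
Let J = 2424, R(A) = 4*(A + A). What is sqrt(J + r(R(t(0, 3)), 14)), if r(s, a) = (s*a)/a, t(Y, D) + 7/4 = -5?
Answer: sqrt(2370) ≈ 48.683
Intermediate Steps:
t(Y, D) = -27/4 (t(Y, D) = -7/4 - 5 = -27/4)
R(A) = 8*A (R(A) = 4*(2*A) = 8*A)
r(s, a) = s (r(s, a) = (a*s)/a = s)
sqrt(J + r(R(t(0, 3)), 14)) = sqrt(2424 + 8*(-27/4)) = sqrt(2424 - 54) = sqrt(2370)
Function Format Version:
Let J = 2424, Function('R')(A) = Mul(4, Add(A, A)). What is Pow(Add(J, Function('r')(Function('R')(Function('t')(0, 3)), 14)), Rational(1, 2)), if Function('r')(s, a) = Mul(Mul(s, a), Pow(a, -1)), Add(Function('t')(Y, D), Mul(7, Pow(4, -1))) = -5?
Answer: Pow(2370, Rational(1, 2)) ≈ 48.683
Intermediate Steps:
Function('t')(Y, D) = Rational(-27, 4) (Function('t')(Y, D) = Add(Rational(-7, 4), -5) = Rational(-27, 4))
Function('R')(A) = Mul(8, A) (Function('R')(A) = Mul(4, Mul(2, A)) = Mul(8, A))
Function('r')(s, a) = s (Function('r')(s, a) = Mul(Mul(a, s), Pow(a, -1)) = s)
Pow(Add(J, Function('r')(Function('R')(Function('t')(0, 3)), 14)), Rational(1, 2)) = Pow(Add(2424, Mul(8, Rational(-27, 4))), Rational(1, 2)) = Pow(Add(2424, -54), Rational(1, 2)) = Pow(2370, Rational(1, 2))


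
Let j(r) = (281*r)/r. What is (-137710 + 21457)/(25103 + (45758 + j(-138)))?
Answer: -38751/23714 ≈ -1.6341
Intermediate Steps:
j(r) = 281
(-137710 + 21457)/(25103 + (45758 + j(-138))) = (-137710 + 21457)/(25103 + (45758 + 281)) = -116253/(25103 + 46039) = -116253/71142 = -116253*1/71142 = -38751/23714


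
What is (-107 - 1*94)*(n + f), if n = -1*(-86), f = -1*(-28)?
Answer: -22914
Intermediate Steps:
f = 28
n = 86
(-107 - 1*94)*(n + f) = (-107 - 1*94)*(86 + 28) = (-107 - 94)*114 = -201*114 = -22914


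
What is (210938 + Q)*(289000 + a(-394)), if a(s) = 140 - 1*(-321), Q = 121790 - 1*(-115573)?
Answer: 129765655761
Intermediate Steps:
Q = 237363 (Q = 121790 + 115573 = 237363)
a(s) = 461 (a(s) = 140 + 321 = 461)
(210938 + Q)*(289000 + a(-394)) = (210938 + 237363)*(289000 + 461) = 448301*289461 = 129765655761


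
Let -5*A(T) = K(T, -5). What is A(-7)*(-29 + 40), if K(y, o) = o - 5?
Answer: 22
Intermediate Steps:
K(y, o) = -5 + o
A(T) = 2 (A(T) = -(-5 - 5)/5 = -1/5*(-10) = 2)
A(-7)*(-29 + 40) = 2*(-29 + 40) = 2*11 = 22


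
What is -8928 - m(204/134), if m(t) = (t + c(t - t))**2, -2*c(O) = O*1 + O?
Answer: -40088196/4489 ≈ -8930.3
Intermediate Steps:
c(O) = -O (c(O) = -(O*1 + O)/2 = -(O + O)/2 = -O)
m(t) = t**2 (m(t) = (t - (t - t))**2 = (t - 1*0)**2 = (t + 0)**2 = t**2)
-8928 - m(204/134) = -8928 - (204/134)**2 = -8928 - (204*(1/134))**2 = -8928 - (102/67)**2 = -8928 - 1*10404/4489 = -8928 - 10404/4489 = -40088196/4489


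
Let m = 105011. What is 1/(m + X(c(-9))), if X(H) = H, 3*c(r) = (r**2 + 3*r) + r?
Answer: 1/105026 ≈ 9.5214e-6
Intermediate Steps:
c(r) = r**2/3 + 4*r/3 (c(r) = ((r**2 + 3*r) + r)/3 = (r**2 + 4*r)/3 = r**2/3 + 4*r/3)
1/(m + X(c(-9))) = 1/(105011 + (1/3)*(-9)*(4 - 9)) = 1/(105011 + (1/3)*(-9)*(-5)) = 1/(105011 + 15) = 1/105026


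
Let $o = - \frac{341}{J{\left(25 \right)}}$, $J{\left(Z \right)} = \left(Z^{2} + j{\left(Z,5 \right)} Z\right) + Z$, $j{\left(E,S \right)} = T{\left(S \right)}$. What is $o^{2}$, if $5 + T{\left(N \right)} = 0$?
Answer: $\frac{116281}{275625} \approx 0.42188$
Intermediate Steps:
$T{\left(N \right)} = -5$ ($T{\left(N \right)} = -5 + 0 = -5$)
$j{\left(E,S \right)} = -5$
$J{\left(Z \right)} = Z^{2} - 4 Z$ ($J{\left(Z \right)} = \left(Z^{2} - 5 Z\right) + Z = Z^{2} - 4 Z$)
$o = - \frac{341}{525}$ ($o = - \frac{341}{25 \left(-4 + 25\right)} = - \frac{341}{25 \cdot 21} = - \frac{341}{525} \approx -0.64952$)
$o^{2} = \left(- \frac{341}{525}\right)^{2} = \frac{116281}{275625}$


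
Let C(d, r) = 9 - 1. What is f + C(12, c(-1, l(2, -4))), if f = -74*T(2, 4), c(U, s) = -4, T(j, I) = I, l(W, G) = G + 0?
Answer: -288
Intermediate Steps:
l(W, G) = G
C(d, r) = 8
f = -296 (f = -74*4 = -296)
f + C(12, c(-1, l(2, -4))) = -296 + 8 = -288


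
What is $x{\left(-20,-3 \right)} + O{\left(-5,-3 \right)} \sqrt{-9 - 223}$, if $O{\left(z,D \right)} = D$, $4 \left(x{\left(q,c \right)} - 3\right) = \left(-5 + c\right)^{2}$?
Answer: $19 - 6 i \sqrt{58} \approx 19.0 - 45.695 i$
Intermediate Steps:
$x{\left(q,c \right)} = 3 + \frac{\left(-5 + c\right)^{2}}{4}$
$x{\left(-20,-3 \right)} + O{\left(-5,-3 \right)} \sqrt{-9 - 223} = \left(3 + \frac{\left(-5 - 3\right)^{2}}{4}\right) - 3 \sqrt{-9 - 223} = \left(3 + \frac{\left(-8\right)^{2}}{4}\right) - 3 \sqrt{-232} = \left(3 + \frac{1}{4} \cdot 64\right) - 3 \cdot 2 i \sqrt{58} = \left(3 + 16\right) - 6 i \sqrt{58} = 19 - 6 i \sqrt{58}$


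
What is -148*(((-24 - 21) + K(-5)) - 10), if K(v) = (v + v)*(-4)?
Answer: 2220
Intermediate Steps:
K(v) = -8*v (K(v) = (2*v)*(-4) = -8*v)
-148*(((-24 - 21) + K(-5)) - 10) = -148*(((-24 - 21) - 8*(-5)) - 10) = -148*((-45 + 40) - 10) = -148*(-5 - 10) = -148*(-15) = 2220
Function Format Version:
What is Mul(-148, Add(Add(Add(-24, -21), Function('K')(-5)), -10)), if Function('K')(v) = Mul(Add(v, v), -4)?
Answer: 2220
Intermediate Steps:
Function('K')(v) = Mul(-8, v) (Function('K')(v) = Mul(Mul(2, v), -4) = Mul(-8, v))
Mul(-148, Add(Add(Add(-24, -21), Function('K')(-5)), -10)) = Mul(-148, Add(Add(Add(-24, -21), Mul(-8, -5)), -10)) = Mul(-148, Add(Add(-45, 40), -10)) = Mul(-148, Add(-5, -10)) = Mul(-148, -15) = 2220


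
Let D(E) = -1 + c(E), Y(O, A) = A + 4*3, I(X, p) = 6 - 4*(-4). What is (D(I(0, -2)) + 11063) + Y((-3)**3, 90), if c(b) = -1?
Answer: 11163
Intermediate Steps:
I(X, p) = 22 (I(X, p) = 6 + 16 = 22)
Y(O, A) = 12 + A (Y(O, A) = A + 12 = 12 + A)
D(E) = -2 (D(E) = -1 - 1 = -2)
(D(I(0, -2)) + 11063) + Y((-3)**3, 90) = (-2 + 11063) + (12 + 90) = 11061 + 102 = 11163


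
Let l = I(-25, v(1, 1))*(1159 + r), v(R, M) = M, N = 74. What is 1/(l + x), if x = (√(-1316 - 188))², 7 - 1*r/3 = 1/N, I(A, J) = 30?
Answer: 37/1254107 ≈ 2.9503e-5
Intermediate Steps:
r = 1551/74 (r = 21 - 3/74 = 1551/74 ≈ 20.959)
l = 1309755/37 (l = 30*(1159 + 1551/74) = 30*(87317/74) = 1309755/37 ≈ 35399.)
x = -1504 (x = (√(-1504))² = (4*I*√94)² = -1504)
1/(l + x) = 1/(1309755/37 - 1504) = 1/(1254107/37) = 37/1254107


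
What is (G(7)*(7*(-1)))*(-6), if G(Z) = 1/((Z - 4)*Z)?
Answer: 2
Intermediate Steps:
G(Z) = 1/(Z*(-4 + Z)) (G(Z) = 1/((-4 + Z)*Z) = 1/(Z*(-4 + Z)))
(G(7)*(7*(-1)))*(-6) = ((1/(7*(-4 + 7)))*(7*(-1)))*(-6) = (((⅐)/3)*(-7))*(-6) = (((⅐)*(⅓))*(-7))*(-6) = ((1/21)*(-7))*(-6) = -⅓*(-6) = 2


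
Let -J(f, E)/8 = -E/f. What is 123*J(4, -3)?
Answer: -738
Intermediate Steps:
J(f, E) = 8*E/f (J(f, E) = -(-8)*E/f = 8*E/f)
123*J(4, -3) = 123*(8*(-3)/4) = 123*(8*(-3)*(¼)) = 123*(-6) = -738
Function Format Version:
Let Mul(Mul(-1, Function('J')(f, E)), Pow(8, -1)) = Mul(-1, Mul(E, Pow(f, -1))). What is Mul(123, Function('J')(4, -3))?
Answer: -738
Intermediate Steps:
Function('J')(f, E) = Mul(8, E, Pow(f, -1)) (Function('J')(f, E) = Mul(-8, Mul(-1, Mul(E, Pow(f, -1)))) = Mul(-8, Mul(-1, E, Pow(f, -1))) = Mul(8, E, Pow(f, -1)))
Mul(123, Function('J')(4, -3)) = Mul(123, Mul(8, -3, Pow(4, -1))) = Mul(123, Mul(8, -3, Rational(1, 4))) = Mul(123, -6) = -738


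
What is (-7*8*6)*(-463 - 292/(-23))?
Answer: 3479952/23 ≈ 1.5130e+5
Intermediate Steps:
(-7*8*6)*(-463 - 292/(-23)) = (-56*6)*(-463 - 292*(-1/23)) = -336*(-463 + 292/23) = -336*(-10357/23) = 3479952/23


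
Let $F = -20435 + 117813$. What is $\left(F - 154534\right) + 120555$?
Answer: $63399$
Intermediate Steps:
$F = 97378$
$\left(F - 154534\right) + 120555 = \left(97378 - 154534\right) + 120555 = -57156 + 120555 = 63399$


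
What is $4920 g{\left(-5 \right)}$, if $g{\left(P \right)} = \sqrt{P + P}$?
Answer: $4920 i \sqrt{10} \approx 15558.0 i$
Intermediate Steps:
$g{\left(P \right)} = \sqrt{2} \sqrt{P}$ ($g{\left(P \right)} = \sqrt{2 P} = \sqrt{2} \sqrt{P}$)
$4920 g{\left(-5 \right)} = 4920 \sqrt{2} \sqrt{-5} = 4920 \sqrt{2} i \sqrt{5} = 4920 i \sqrt{10}$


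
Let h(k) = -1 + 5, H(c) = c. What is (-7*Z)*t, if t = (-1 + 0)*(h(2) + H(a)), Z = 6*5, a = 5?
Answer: 1890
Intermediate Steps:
Z = 30
h(k) = 4
t = -9 (t = (-1 + 0)*(4 + 5) = -1*9 = -9)
(-7*Z)*t = -7*30*(-9) = -210*(-9) = 1890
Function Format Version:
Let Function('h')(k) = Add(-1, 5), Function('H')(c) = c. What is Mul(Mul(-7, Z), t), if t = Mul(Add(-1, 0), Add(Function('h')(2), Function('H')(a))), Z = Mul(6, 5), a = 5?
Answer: 1890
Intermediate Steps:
Z = 30
Function('h')(k) = 4
t = -9 (t = Mul(Add(-1, 0), Add(4, 5)) = Mul(-1, 9) = -9)
Mul(Mul(-7, Z), t) = Mul(Mul(-7, 30), -9) = Mul(-210, -9) = 1890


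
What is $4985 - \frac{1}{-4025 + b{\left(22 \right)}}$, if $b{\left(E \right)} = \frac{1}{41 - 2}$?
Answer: $\frac{782515429}{156974} \approx 4985.0$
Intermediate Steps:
$b{\left(E \right)} = \frac{1}{39}$
$4985 - \frac{1}{-4025 + b{\left(22 \right)}} = 4985 - \frac{1}{-4025 + \frac{1}{39}} = 4985 - \frac{1}{- \frac{156974}{39}} = 4985 - - \frac{39}{156974} = 4985 + \frac{39}{156974} = \frac{782515429}{156974}$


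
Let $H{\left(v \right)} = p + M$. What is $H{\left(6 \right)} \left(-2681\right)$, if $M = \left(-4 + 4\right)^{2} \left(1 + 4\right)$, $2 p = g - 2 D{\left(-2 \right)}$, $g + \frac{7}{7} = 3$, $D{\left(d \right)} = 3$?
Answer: $5362$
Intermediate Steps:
$g = 2$ ($g = -1 + 3 = 2$)
$p = -2$ ($p = \frac{2 - 6}{2} = \frac{1}{2} \left(-4\right) = -2$)
$M = 0$ ($M = 0^{2} \cdot 5 = 0 \cdot 5 = 0$)
$H{\left(v \right)} = -2$ ($H{\left(v \right)} = -2 + 0 = -2$)
$H{\left(6 \right)} \left(-2681\right) = \left(-2\right) \left(-2681\right) = 5362$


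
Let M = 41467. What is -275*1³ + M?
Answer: 41192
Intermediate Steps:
-275*1³ + M = -275*1³ + 41467 = -275*1 + 41467 = -275 + 41467 = 41192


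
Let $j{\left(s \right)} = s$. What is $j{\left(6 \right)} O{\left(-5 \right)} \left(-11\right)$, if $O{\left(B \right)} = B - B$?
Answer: $0$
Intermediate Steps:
$O{\left(B \right)} = 0$
$j{\left(6 \right)} O{\left(-5 \right)} \left(-11\right) = 6 \cdot 0 \left(-11\right) = 0 \left(-11\right) = 0$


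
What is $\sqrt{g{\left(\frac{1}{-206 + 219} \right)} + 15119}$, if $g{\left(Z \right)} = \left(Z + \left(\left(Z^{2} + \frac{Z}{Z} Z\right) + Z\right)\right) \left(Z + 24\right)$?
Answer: $\frac{3 \sqrt{47997391}}{169} \approx 122.98$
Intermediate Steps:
$g{\left(Z \right)} = \left(24 + Z\right) \left(Z^{2} + 3 Z\right)$ ($g{\left(Z \right)} = \left(Z + \left(\left(Z^{2} + 1 Z\right) + Z\right)\right) \left(24 + Z\right) = \left(Z + \left(\left(Z^{2} + Z\right) + Z\right)\right) \left(24 + Z\right) = \left(Z + \left(\left(Z + Z^{2}\right) + Z\right)\right) \left(24 + Z\right) = \left(Z + \left(Z^{2} + 2 Z\right)\right) \left(24 + Z\right) = \left(Z^{2} + 3 Z\right) \left(24 + Z\right) = \left(24 + Z\right) \left(Z^{2} + 3 Z\right)$)
$\sqrt{g{\left(\frac{1}{-206 + 219} \right)} + 15119} = \sqrt{\frac{72 + \left(\frac{1}{-206 + 219}\right)^{2} + \frac{27}{-206 + 219}}{-206 + 219} + 15119} = \sqrt{\frac{72 + \left(\frac{1}{13}\right)^{2} + \frac{27}{13}}{13} + 15119} = \sqrt{\frac{72 + \left(\frac{1}{13}\right)^{2} + 27 \cdot \frac{1}{13}}{13} + 15119} = \sqrt{\frac{72 + \frac{1}{169} + \frac{27}{13}}{13} + 15119} = \sqrt{\frac{1}{13} \cdot \frac{12520}{169} + 15119} = \sqrt{\frac{12520}{2197} + 15119} = \sqrt{\frac{33228963}{2197}} = \frac{3 \sqrt{47997391}}{169}$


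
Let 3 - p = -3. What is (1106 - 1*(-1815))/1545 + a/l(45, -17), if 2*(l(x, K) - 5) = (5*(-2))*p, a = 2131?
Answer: -643874/7725 ≈ -83.349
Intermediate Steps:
p = 6 (p = 3 - 1*(-3) = 3 + 3 = 6)
l(x, K) = -25 (l(x, K) = 5 + ((5*(-2))*6)/2 = 5 + (-10*6)/2 = 5 + (1/2)*(-60) = 5 - 30 = -25)
(1106 - 1*(-1815))/1545 + a/l(45, -17) = (1106 - 1*(-1815))/1545 + 2131/(-25) = (1106 + 1815)*(1/1545) + 2131*(-1/25) = 2921*(1/1545) - 2131/25 = 2921/1545 - 2131/25 = -643874/7725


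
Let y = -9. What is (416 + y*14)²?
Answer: 84100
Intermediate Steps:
(416 + y*14)² = (416 - 9*14)² = (416 - 126)² = 290² = 84100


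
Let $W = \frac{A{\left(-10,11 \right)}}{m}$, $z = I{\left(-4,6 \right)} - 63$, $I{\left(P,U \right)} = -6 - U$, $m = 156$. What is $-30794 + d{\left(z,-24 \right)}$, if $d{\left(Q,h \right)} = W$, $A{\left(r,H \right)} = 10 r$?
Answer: $- \frac{1200991}{39} \approx -30795.0$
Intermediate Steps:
$z = -75$ ($z = \left(-6 - 6\right) - 63 = -12 - 63 = -75$)
$W = - \frac{25}{39}$ ($W = \frac{10 \left(-10\right)}{156} = \left(-100\right) \frac{1}{156} = - \frac{25}{39} \approx -0.64103$)
$d{\left(Q,h \right)} = - \frac{25}{39}$
$-30794 + d{\left(z,-24 \right)} = -30794 - \frac{25}{39} = - \frac{1200991}{39}$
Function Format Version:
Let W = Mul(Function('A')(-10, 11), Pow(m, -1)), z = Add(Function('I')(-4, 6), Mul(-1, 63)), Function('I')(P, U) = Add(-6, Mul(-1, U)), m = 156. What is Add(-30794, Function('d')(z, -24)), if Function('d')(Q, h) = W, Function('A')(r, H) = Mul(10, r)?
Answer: Rational(-1200991, 39) ≈ -30795.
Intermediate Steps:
z = -75 (z = Add(Add(-6, Mul(-1, 6)), Mul(-1, 63)) = Add(Add(-6, -6), -63) = Add(-12, -63) = -75)
W = Rational(-25, 39) (W = Mul(Mul(10, -10), Pow(156, -1)) = Mul(-100, Rational(1, 156)) = Rational(-25, 39) ≈ -0.64103)
Function('d')(Q, h) = Rational(-25, 39)
Add(-30794, Function('d')(z, -24)) = Add(-30794, Rational(-25, 39)) = Rational(-1200991, 39)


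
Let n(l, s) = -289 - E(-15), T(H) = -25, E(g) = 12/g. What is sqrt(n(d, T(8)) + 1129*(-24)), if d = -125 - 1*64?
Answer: I*sqrt(684605)/5 ≈ 165.48*I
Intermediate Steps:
d = -189 (d = -125 - 64 = -189)
n(l, s) = -1441/5 (n(l, s) = -289 - 12/(-15) = -289 - 12*(-1)/15 = -289 - 1*(-4/5) = -289 + 4/5 = -1441/5)
sqrt(n(d, T(8)) + 1129*(-24)) = sqrt(-1441/5 + 1129*(-24)) = sqrt(-1441/5 - 27096) = sqrt(-136921/5) = I*sqrt(684605)/5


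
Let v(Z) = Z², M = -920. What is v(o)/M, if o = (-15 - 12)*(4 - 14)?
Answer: -3645/46 ≈ -79.239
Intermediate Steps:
o = 270 (o = -27*(-10) = 270)
v(o)/M = 270²/(-920) = 72900*(-1/920) = -3645/46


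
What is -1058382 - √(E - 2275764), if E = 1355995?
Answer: -1058382 - I*√919769 ≈ -1.0584e+6 - 959.05*I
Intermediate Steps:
-1058382 - √(E - 2275764) = -1058382 - √(1355995 - 2275764) = -1058382 - √(-919769) = -1058382 - I*√919769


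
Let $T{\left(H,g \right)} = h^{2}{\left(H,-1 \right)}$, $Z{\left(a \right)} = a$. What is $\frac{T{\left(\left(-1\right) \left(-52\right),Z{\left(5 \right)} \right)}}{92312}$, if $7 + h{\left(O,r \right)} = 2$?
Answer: $\frac{25}{92312} \approx 0.00027082$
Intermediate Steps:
$h{\left(O,r \right)} = -5$ ($h{\left(O,r \right)} = -7 + 2 = -5$)
$T{\left(H,g \right)} = 25$ ($T{\left(H,g \right)} = \left(-5\right)^{2} = 25$)
$\frac{T{\left(\left(-1\right) \left(-52\right),Z{\left(5 \right)} \right)}}{92312} = \frac{25}{92312}$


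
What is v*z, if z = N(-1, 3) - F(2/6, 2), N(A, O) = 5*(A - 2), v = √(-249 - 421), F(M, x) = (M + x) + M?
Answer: -53*I*√670/3 ≈ -457.29*I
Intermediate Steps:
F(M, x) = x + 2*M
v = I*√670 (v = √(-670) = I*√670 ≈ 25.884*I)
N(A, O) = -10 + 5*A (N(A, O) = 5*(-2 + A) = -10 + 5*A)
z = -53/3 (z = (-10 + 5*(-1)) - (2 + 2*(2/6)) = (-10 - 5) - (2 + 2*(2*(⅙))) = -15 - (2 + 2*(⅓)) = -15 - (2 + ⅔) = -15 - 1*8/3 = -15 - 8/3 = -53/3 ≈ -17.667)
v*z = (I*√670)*(-53/3) = -53*I*√670/3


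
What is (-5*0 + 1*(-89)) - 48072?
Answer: -48161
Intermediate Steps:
(-5*0 + 1*(-89)) - 48072 = (0 - 89) - 48072 = -89 - 48072 = -48161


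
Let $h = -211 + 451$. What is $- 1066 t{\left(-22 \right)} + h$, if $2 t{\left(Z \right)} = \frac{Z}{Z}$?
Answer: $-293$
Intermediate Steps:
$t{\left(Z \right)} = \frac{1}{2}$ ($t{\left(Z \right)} = \frac{Z \frac{1}{Z}}{2} = \frac{1}{2} \cdot 1 = \frac{1}{2}$)
$h = 240$
$- 1066 t{\left(-22 \right)} + h = \left(-1066\right) \frac{1}{2} + 240 = -533 + 240 = -293$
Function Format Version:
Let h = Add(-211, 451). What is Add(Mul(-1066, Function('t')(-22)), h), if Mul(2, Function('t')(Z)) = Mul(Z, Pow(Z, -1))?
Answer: -293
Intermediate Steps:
Function('t')(Z) = Rational(1, 2) (Function('t')(Z) = Mul(Rational(1, 2), Mul(Z, Pow(Z, -1))) = Mul(Rational(1, 2), 1) = Rational(1, 2))
h = 240
Add(Mul(-1066, Function('t')(-22)), h) = Add(Mul(-1066, Rational(1, 2)), 240) = Add(-533, 240) = -293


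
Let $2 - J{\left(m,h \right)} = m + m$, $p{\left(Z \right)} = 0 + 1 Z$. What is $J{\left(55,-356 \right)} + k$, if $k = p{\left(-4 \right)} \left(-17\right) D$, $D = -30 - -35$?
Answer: $232$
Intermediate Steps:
$D = 5$ ($D = -30 + 35 = 5$)
$p{\left(Z \right)} = Z$ ($p{\left(Z \right)} = 0 + Z = Z$)
$J{\left(m,h \right)} = 2 - 2 m$ ($J{\left(m,h \right)} = 2 - \left(m + m\right) = 2 - 2 m$)
$k = 340$ ($k = \left(-4\right) \left(-17\right) 5 = 68 \cdot 5 = 340$)
$J{\left(55,-356 \right)} + k = \left(2 - 110\right) + 340 = -108 + 340 = 232$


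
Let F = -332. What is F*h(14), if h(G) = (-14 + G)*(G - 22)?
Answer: 0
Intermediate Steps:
h(G) = (-22 + G)*(-14 + G) (h(G) = (-14 + G)*(-22 + G) = (-22 + G)*(-14 + G))
F*h(14) = -332*(308 + 14² - 36*14) = -332*(308 + 196 - 504) = -332*0 = 0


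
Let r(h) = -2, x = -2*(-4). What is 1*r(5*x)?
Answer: -2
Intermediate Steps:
x = 8
1*r(5*x) = 1*(-2) = -2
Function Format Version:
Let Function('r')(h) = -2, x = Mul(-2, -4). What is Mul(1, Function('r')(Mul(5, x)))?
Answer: -2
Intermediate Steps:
x = 8
Mul(1, Function('r')(Mul(5, x))) = Mul(1, -2) = -2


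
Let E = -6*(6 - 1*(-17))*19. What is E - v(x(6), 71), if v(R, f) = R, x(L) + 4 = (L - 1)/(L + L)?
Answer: -31421/12 ≈ -2618.4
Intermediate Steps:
x(L) = -4 + (-1 + L)/(2*L) (x(L) = -4 + (L - 1)/(L + L) = -4 + (-1 + L)/((2*L)) = -4 + (-1 + L)*(1/(2*L)) = -4 + (-1 + L)/(2*L))
E = -2622 (E = -6*(6 + 17)*19 = -6*23*19 = -138*19 = -2622)
E - v(x(6), 71) = -2622 - (-1 - 7*6)/(2*6) = -2622 - (-1 - 42)/(2*6) = -2622 - (-43)/(2*6) = -2622 - 1*(-43/12) = -2622 + 43/12 = -31421/12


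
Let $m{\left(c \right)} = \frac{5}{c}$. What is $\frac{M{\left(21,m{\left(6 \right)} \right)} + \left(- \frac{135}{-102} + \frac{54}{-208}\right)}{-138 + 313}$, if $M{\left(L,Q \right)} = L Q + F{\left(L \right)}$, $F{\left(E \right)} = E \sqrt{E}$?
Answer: $\frac{32821}{309400} + \frac{3 \sqrt{21}}{25} \approx 0.65599$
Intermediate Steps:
$F{\left(E \right)} = E^{\frac{3}{2}}$
$M{\left(L,Q \right)} = L^{\frac{3}{2}} + L Q$ ($M{\left(L,Q \right)} = L Q + L^{\frac{3}{2}} = L^{\frac{3}{2}} + L Q$)
$\frac{M{\left(21,m{\left(6 \right)} \right)} + \left(- \frac{135}{-102} + \frac{54}{-208}\right)}{-138 + 313} = \frac{\left(21^{\frac{3}{2}} + 21 \cdot \frac{5}{6}\right) + \left(- \frac{135}{-102} + \frac{54}{-208}\right)}{-138 + 313} = \frac{\left(21 \sqrt{21} + 21 \cdot 5 \cdot \frac{1}{6}\right) + \left(\left(-135\right) \left(- \frac{1}{102}\right) + 54 \left(- \frac{1}{208}\right)\right)}{175} = \left(\left(21 \sqrt{21} + 21 \cdot \frac{5}{6}\right) + \left(\frac{45}{34} - \frac{27}{104}\right)\right) \frac{1}{175} = \left(\left(21 \sqrt{21} + \frac{35}{2}\right) + \frac{1881}{1768}\right) \frac{1}{175} = \left(\left(\frac{35}{2} + 21 \sqrt{21}\right) + \frac{1881}{1768}\right) \frac{1}{175} = \left(\frac{32821}{1768} + 21 \sqrt{21}\right) \frac{1}{175} = \frac{32821}{309400} + \frac{3 \sqrt{21}}{25}$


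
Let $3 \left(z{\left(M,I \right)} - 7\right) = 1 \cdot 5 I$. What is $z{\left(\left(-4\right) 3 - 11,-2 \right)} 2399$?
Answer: $\frac{26389}{3} \approx 8796.3$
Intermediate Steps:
$z{\left(M,I \right)} = 7 + \frac{5 I}{3}$ ($z{\left(M,I \right)} = 7 + \frac{1 \cdot 5 I}{3} = 7 + \frac{5 I}{3}$)
$z{\left(\left(-4\right) 3 - 11,-2 \right)} 2399 = \left(7 + \frac{5}{3} \left(-2\right)\right) 2399 = \left(7 - \frac{10}{3}\right) 2399 = \frac{11}{3} \cdot 2399 = \frac{26389}{3}$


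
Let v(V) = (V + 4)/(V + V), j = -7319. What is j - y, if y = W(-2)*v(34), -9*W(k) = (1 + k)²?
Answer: -2239595/306 ≈ -7318.9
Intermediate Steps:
W(k) = -(1 + k)²/9
v(V) = (4 + V)/(2*V) (v(V) = (4 + V)/((2*V)) = (4 + V)*(1/(2*V)) = (4 + V)/(2*V))
y = -19/306 (y = (-(1 - 2)²/9)*((½)*(4 + 34)/34) = (-⅑*(-1)²)*((½)*(1/34)*38) = -⅑*1*(19/34) = -⅑*19/34 = -19/306 ≈ -0.062091)
j - y = -7319 - 1*(-19/306) = -7319 + 19/306 = -2239595/306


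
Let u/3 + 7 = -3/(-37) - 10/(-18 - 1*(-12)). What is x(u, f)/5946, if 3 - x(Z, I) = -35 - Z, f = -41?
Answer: 823/220002 ≈ 0.0037409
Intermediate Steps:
u = -583/37 (u = -21 + 3*(-3/(-37) - 10/(-18 - 1*(-12))) = -21 + 3*(-3*(-1/37) - 10/(-18 + 12)) = -21 + 3*(3/37 - 10/(-6)) = -21 + 3*(3/37 - 10*(-1/6)) = -21 + 3*(3/37 + 5/3) = -21 + 3*(194/111) = -21 + 194/37 = -583/37 ≈ -15.757)
x(Z, I) = 38 + Z (x(Z, I) = 3 - (-35 - Z) = 3 + (35 + Z) = 38 + Z)
x(u, f)/5946 = (38 - 583/37)/5946 = (823/37)*(1/5946) = 823/220002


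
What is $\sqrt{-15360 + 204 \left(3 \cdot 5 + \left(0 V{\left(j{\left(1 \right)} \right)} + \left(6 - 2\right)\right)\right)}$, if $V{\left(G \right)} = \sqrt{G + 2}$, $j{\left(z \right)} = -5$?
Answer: $6 i \sqrt{319} \approx 107.16 i$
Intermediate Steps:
$V{\left(G \right)} = \sqrt{2 + G}$
$\sqrt{-15360 + 204 \left(3 \cdot 5 + \left(0 V{\left(j{\left(1 \right)} \right)} + \left(6 - 2\right)\right)\right)} = \sqrt{-15360 + 204 \left(3 \cdot 5 + \left(0 \sqrt{2 - 5} + \left(6 - 2\right)\right)\right)} = \sqrt{-15360 + 204 \left(15 + \left(0 \sqrt{-3} + 4\right)\right)} = \sqrt{-15360 + 204 \left(15 + \left(0 i \sqrt{3} + 4\right)\right)} = \sqrt{-15360 + 204 \left(15 + \left(0 + 4\right)\right)} = \sqrt{-15360 + 204 \left(15 + 4\right)} = \sqrt{-15360 + 204 \cdot 19} = \sqrt{-15360 + 3876} = \sqrt{-11484} = 6 i \sqrt{319}$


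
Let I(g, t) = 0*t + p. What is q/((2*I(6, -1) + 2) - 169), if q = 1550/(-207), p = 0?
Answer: 1550/34569 ≈ 0.044838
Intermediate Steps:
I(g, t) = 0 (I(g, t) = 0*t + 0 = 0 + 0 = 0)
q = -1550/207 (q = 1550*(-1/207) = -1550/207 ≈ -7.4879)
q/((2*I(6, -1) + 2) - 169) = -1550/207/((2*0 + 2) - 169) = -1550/207/((0 + 2) - 169) = -1550/207/(2 - 169) = -1550/207/(-167) = -1/167*(-1550/207) = 1550/34569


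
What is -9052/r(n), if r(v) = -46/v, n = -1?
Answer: -4526/23 ≈ -196.78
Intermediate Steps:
-9052/r(n) = -9052/((-46/(-1))) = -9052/((-46*(-1))) = -9052/46 = -9052*1/46 = -4526/23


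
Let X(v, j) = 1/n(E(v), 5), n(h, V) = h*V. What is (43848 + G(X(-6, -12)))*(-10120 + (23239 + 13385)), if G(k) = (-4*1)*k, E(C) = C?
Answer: 17432263888/15 ≈ 1.1621e+9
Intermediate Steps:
n(h, V) = V*h
X(v, j) = 1/(5*v)
G(k) = -4*k
(43848 + G(X(-6, -12)))*(-10120 + (23239 + 13385)) = (43848 - 4/(5*(-6)))*(-10120 + (23239 + 13385)) = (43848 - 4*(-1)/(5*6))*(-10120 + 36624) = (43848 - 4*(-1/30))*26504 = (43848 + 2/15)*26504 = (657722/15)*26504 = 17432263888/15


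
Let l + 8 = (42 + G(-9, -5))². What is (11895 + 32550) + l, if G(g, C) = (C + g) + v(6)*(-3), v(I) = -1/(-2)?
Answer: 180557/4 ≈ 45139.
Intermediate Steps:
v(I) = ½ (v(I) = -1*(-½) = ½)
G(g, C) = -3/2 + C + g (G(g, C) = (C + g) + (½)*(-3) = (C + g) - 3/2 = -3/2 + C + g)
l = 2777/4 (l = -8 + (42 + (-3/2 - 5 - 9))² = -8 + (42 - 31/2)² = -8 + (53/2)² = -8 + 2809/4 = 2777/4 ≈ 694.25)
(11895 + 32550) + l = (11895 + 32550) + 2777/4 = 44445 + 2777/4 = 180557/4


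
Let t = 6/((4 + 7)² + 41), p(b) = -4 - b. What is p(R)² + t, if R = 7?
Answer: 3268/27 ≈ 121.04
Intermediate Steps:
t = 1/27 (t = 6/(11² + 41) = 6/(121 + 41) = 6/162 = 6*(1/162) = 1/27 ≈ 0.037037)
p(R)² + t = (-4 - 1*7)² + 1/27 = (-4 - 7)² + 1/27 = (-11)² + 1/27 = 121 + 1/27 = 3268/27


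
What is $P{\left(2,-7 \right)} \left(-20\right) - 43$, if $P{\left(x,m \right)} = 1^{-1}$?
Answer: $-63$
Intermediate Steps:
$P{\left(x,m \right)} = 1$
$P{\left(2,-7 \right)} \left(-20\right) - 43 = 1 \left(-20\right) - 43 = -20 - 43 = -63$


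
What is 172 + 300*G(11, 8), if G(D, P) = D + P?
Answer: 5872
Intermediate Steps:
172 + 300*G(11, 8) = 172 + 300*(11 + 8) = 172 + 300*19 = 172 + 5700 = 5872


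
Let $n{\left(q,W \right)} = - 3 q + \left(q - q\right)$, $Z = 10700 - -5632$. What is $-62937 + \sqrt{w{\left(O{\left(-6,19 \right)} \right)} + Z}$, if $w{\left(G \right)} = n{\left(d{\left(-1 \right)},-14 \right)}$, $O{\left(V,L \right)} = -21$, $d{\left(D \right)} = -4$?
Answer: $-62937 + 6 \sqrt{454} \approx -62809.0$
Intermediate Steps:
$Z = 16332$ ($Z = 10700 + 5632 = 16332$)
$n{\left(q,W \right)} = - 3 q$ ($n{\left(q,W \right)} = - 3 q + 0 = - 3 q$)
$w{\left(G \right)} = 12$ ($w{\left(G \right)} = \left(-3\right) \left(-4\right) = 12$)
$-62937 + \sqrt{w{\left(O{\left(-6,19 \right)} \right)} + Z} = -62937 + \sqrt{12 + 16332} = -62937 + \sqrt{16344} = -62937 + 6 \sqrt{454}$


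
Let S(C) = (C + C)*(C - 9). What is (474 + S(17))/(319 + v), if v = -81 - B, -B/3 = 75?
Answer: 746/463 ≈ 1.6112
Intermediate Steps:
B = -225 (B = -3*75 = -225)
v = 144 (v = -81 - 1*(-225) = -81 + 225 = 144)
S(C) = 2*C*(-9 + C) (S(C) = (2*C)*(-9 + C) = 2*C*(-9 + C))
(474 + S(17))/(319 + v) = (474 + 2*17*(-9 + 17))/(319 + 144) = (474 + 2*17*8)/463 = (474 + 272)*(1/463) = 746*(1/463) = 746/463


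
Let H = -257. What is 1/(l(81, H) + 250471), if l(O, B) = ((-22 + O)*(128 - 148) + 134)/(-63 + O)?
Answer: 9/2253716 ≈ 3.9934e-6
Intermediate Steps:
l(O, B) = (574 - 20*O)/(-63 + O) (l(O, B) = ((-22 + O)*(-20) + 134)/(-63 + O) = ((440 - 20*O) + 134)/(-63 + O) = (574 - 20*O)/(-63 + O))
1/(l(81, H) + 250471) = 1/(2*(287 - 10*81)/(-63 + 81) + 250471) = 1/(2*(287 - 810)/18 + 250471) = 1/(2*(1/18)*(-523) + 250471) = 1/(-523/9 + 250471) = 1/(2253716/9) = 9/2253716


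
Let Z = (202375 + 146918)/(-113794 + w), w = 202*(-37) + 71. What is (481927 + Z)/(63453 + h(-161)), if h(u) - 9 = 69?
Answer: 6489750814/855529623 ≈ 7.5857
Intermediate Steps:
h(u) = 78 (h(u) = 9 + 69 = 78)
w = -7403 (w = -7474 + 71 = -7403)
Z = -116431/40399 (Z = (202375 + 146918)/(-113794 - 7403) = 349293/(-121197) = 349293*(-1/121197) = -116431/40399 ≈ -2.8820)
(481927 + Z)/(63453 + h(-161)) = (481927 - 116431/40399)/(63453 + 78) = (19469252442/40399)/63531 = (19469252442/40399)*(1/63531) = 6489750814/855529623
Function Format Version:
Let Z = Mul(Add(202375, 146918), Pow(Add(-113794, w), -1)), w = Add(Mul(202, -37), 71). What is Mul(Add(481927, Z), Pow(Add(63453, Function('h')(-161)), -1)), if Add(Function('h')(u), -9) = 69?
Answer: Rational(6489750814, 855529623) ≈ 7.5857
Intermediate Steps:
Function('h')(u) = 78 (Function('h')(u) = Add(9, 69) = 78)
w = -7403 (w = Add(-7474, 71) = -7403)
Z = Rational(-116431, 40399) (Z = Mul(Add(202375, 146918), Pow(Add(-113794, -7403), -1)) = Mul(349293, Pow(-121197, -1)) = Mul(349293, Rational(-1, 121197)) = Rational(-116431, 40399) ≈ -2.8820)
Mul(Add(481927, Z), Pow(Add(63453, Function('h')(-161)), -1)) = Mul(Add(481927, Rational(-116431, 40399)), Pow(Add(63453, 78), -1)) = Mul(Rational(19469252442, 40399), Pow(63531, -1)) = Mul(Rational(19469252442, 40399), Rational(1, 63531)) = Rational(6489750814, 855529623)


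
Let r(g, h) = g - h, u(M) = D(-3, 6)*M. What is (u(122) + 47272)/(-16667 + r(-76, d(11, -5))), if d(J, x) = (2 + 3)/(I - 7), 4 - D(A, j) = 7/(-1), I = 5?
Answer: -97228/33481 ≈ -2.9040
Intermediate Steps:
D(A, j) = 11 (D(A, j) = 4 - 7/(-1) = 4 - 7*(-1) = 4 - 1*(-7) = 4 + 7 = 11)
u(M) = 11*M
d(J, x) = -5/2 (d(J, x) = (2 + 3)/(5 - 7) = 5/(-2) = 5*(-½) = -5/2)
(u(122) + 47272)/(-16667 + r(-76, d(11, -5))) = (11*122 + 47272)/(-16667 + (-76 - 1*(-5/2))) = (1342 + 47272)/(-16667 + (-76 + 5/2)) = 48614/(-16667 - 147/2) = 48614/(-33481/2) = 48614*(-2/33481) = -97228/33481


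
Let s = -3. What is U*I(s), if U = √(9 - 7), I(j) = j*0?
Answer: 0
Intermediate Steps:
I(j) = 0
U = √2 ≈ 1.4142
U*I(s) = √2*0 = 0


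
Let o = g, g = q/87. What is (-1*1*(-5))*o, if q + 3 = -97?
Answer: -500/87 ≈ -5.7471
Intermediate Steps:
q = -100 (q = -3 - 97 = -100)
g = -100/87 ≈ -1.1494
o = -100/87 ≈ -1.1494
(-1*1*(-5))*o = (-1*1*(-5))*(-100/87) = -1*(-5)*(-100/87) = 5*(-100/87) = -500/87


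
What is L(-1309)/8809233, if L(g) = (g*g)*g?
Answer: -2242946629/8809233 ≈ -254.61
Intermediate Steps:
L(g) = g**3 (L(g) = g**2*g = g**3)
L(-1309)/8809233 = (-1309)**3/8809233 = -2242946629*1/8809233 = -2242946629/8809233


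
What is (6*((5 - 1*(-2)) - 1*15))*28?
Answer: -1344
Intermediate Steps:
(6*((5 - 1*(-2)) - 1*15))*28 = (6*((5 + 2) - 15))*28 = (6*(7 - 15))*28 = (6*(-8))*28 = -48*28 = -1344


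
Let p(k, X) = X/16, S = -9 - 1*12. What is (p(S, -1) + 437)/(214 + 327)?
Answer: 6991/8656 ≈ 0.80765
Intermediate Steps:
S = -21 (S = -9 - 12 = -21)
p(k, X) = X/16 (p(k, X) = X*(1/16) = X/16)
(p(S, -1) + 437)/(214 + 327) = ((1/16)*(-1) + 437)/(214 + 327) = (-1/16 + 437)/541 = (6991/16)*(1/541) = 6991/8656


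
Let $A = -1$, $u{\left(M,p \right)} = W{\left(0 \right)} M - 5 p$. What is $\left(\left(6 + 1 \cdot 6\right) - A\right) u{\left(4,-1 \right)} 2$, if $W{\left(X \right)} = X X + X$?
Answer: $130$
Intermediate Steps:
$W{\left(X \right)} = X + X^{2}$ ($W{\left(X \right)} = X^{2} + X = X + X^{2}$)
$u{\left(M,p \right)} = - 5 p$ ($u{\left(M,p \right)} = 0 \left(1 + 0\right) M - 5 p = 0 \cdot 1 M - 5 p = 0 M - 5 p = 0 - 5 p = - 5 p$)
$\left(\left(6 + 1 \cdot 6\right) - A\right) u{\left(4,-1 \right)} 2 = \left(\left(6 + 1 \cdot 6\right) - -1\right) \left(\left(-5\right) \left(-1\right)\right) 2 = \left(\left(6 + 6\right) + 1\right) 5 \cdot 2 = \left(12 + 1\right) 5 \cdot 2 = 13 \cdot 5 \cdot 2 = 65 \cdot 2 = 130$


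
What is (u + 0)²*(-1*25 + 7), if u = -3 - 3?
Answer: -648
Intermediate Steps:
u = -6
(u + 0)²*(-1*25 + 7) = (-6 + 0)²*(-1*25 + 7) = (-6)²*(-25 + 7) = 36*(-18) = -648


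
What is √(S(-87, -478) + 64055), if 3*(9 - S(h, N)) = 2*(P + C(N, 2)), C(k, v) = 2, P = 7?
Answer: √64058 ≈ 253.10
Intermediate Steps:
S(h, N) = 3 (S(h, N) = 9 - 2*(7 + 2)/3 = 9 - 2*9/3 = 9 - ⅓*18 = 9 - 6 = 3)
√(S(-87, -478) + 64055) = √(3 + 64055) = √64058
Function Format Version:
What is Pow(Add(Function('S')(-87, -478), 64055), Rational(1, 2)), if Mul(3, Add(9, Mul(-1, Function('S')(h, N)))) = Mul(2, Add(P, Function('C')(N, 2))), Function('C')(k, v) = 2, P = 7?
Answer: Pow(64058, Rational(1, 2)) ≈ 253.10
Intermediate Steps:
Function('S')(h, N) = 3 (Function('S')(h, N) = Add(9, Mul(Rational(-1, 3), Mul(2, Add(7, 2)))) = Add(9, Mul(Rational(-1, 3), Mul(2, 9))) = Add(9, Mul(Rational(-1, 3), 18)) = Add(9, -6) = 3)
Pow(Add(Function('S')(-87, -478), 64055), Rational(1, 2)) = Pow(Add(3, 64055), Rational(1, 2)) = Pow(64058, Rational(1, 2))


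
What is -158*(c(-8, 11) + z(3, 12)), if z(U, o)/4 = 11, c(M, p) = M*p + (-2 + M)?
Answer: 8532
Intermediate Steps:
c(M, p) = -2 + M + M*p
z(U, o) = 44 (z(U, o) = 4*11 = 44)
-158*(c(-8, 11) + z(3, 12)) = -158*((-2 - 8 - 8*11) + 44) = -158*((-2 - 8 - 88) + 44) = -158*(-98 + 44) = -158*(-54) = 8532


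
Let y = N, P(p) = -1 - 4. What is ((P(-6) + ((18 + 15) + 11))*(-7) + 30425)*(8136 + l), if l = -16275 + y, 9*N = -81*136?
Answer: -282313176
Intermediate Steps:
P(p) = -5
N = -1224 (N = (-81*136)/9 = (1/9)*(-11016) = -1224)
y = -1224
l = -17499 (l = -16275 - 1224 = -17499)
((P(-6) + ((18 + 15) + 11))*(-7) + 30425)*(8136 + l) = ((-5 + ((18 + 15) + 11))*(-7) + 30425)*(8136 - 17499) = ((-5 + (33 + 11))*(-7) + 30425)*(-9363) = ((-5 + 44)*(-7) + 30425)*(-9363) = (39*(-7) + 30425)*(-9363) = (-273 + 30425)*(-9363) = 30152*(-9363) = -282313176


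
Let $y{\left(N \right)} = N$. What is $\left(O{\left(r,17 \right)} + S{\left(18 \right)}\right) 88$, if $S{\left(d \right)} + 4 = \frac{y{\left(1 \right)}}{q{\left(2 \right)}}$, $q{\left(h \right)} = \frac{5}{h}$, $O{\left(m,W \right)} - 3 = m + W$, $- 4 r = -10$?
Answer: $\frac{8316}{5} \approx 1663.2$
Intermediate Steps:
$r = \frac{5}{2}$ ($r = \left(- \frac{1}{4}\right) \left(-10\right) = \frac{5}{2} \approx 2.5$)
$O{\left(m,W \right)} = 3 + W + m$ ($O{\left(m,W \right)} = 3 + \left(m + W\right) = 3 + \left(W + m\right) = 3 + W + m$)
$S{\left(d \right)} = - \frac{18}{5}$ ($S{\left(d \right)} = -4 + 1 \frac{1}{5 \cdot \frac{1}{2}} = -4 + 1 \frac{1}{\frac{5}{2}} = -4 + 1 \cdot \frac{2}{5} = -4 + \frac{2}{5} = - \frac{18}{5}$)
$\left(O{\left(r,17 \right)} + S{\left(18 \right)}\right) 88 = \left(\left(3 + 17 + \frac{5}{2}\right) - \frac{18}{5}\right) 88 = \left(\frac{45}{2} - \frac{18}{5}\right) 88 = \frac{189}{10} \cdot 88 = \frac{8316}{5}$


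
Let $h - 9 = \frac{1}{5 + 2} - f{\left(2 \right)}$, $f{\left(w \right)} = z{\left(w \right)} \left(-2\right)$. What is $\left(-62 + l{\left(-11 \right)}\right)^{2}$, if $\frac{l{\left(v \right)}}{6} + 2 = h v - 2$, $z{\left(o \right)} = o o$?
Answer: $\frac{72624484}{49} \approx 1.4821 \cdot 10^{6}$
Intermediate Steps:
$z{\left(o \right)} = o^{2}$
$f{\left(w \right)} = - 2 w^{2}$ ($f{\left(w \right)} = w^{2} \left(-2\right) = - 2 w^{2}$)
$h = \frac{120}{7}$ ($h = 9 + \left(\frac{1}{5 + 2} - - 2 \cdot 2^{2}\right) = 9 + \left(\frac{1}{7} - \left(-2\right) 4\right) = 9 + \left(\frac{1}{7} - -8\right) = 9 + \left(\frac{1}{7} + 8\right) = 9 + \frac{57}{7} = \frac{120}{7} \approx 17.143$)
$l{\left(v \right)} = -24 + \frac{720 v}{7}$ ($l{\left(v \right)} = -12 + 6 \left(\frac{120 v}{7} - 2\right) = -12 + 6 \left(-2 + \frac{120 v}{7}\right) = -12 + \left(-12 + \frac{720 v}{7}\right) = -24 + \frac{720 v}{7}$)
$\left(-62 + l{\left(-11 \right)}\right)^{2} = \left(-62 + \left(-24 + \frac{720}{7} \left(-11\right)\right)\right)^{2} = \left(-62 - \frac{8088}{7}\right)^{2} = \left(- \frac{8522}{7}\right)^{2} = \frac{72624484}{49}$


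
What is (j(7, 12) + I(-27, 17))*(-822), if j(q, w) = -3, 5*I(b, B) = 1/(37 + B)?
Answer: 110833/45 ≈ 2463.0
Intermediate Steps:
I(b, B) = 1/(5*(37 + B))
(j(7, 12) + I(-27, 17))*(-822) = (-3 + 1/(5*(37 + 17)))*(-822) = (-3 + (⅕)/54)*(-822) = (-3 + (⅕)*(1/54))*(-822) = (-3 + 1/270)*(-822) = -809/270*(-822) = 110833/45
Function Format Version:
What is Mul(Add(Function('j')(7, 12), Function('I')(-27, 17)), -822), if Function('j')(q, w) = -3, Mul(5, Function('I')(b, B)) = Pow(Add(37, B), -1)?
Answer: Rational(110833, 45) ≈ 2463.0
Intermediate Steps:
Function('I')(b, B) = Mul(Rational(1, 5), Pow(Add(37, B), -1))
Mul(Add(Function('j')(7, 12), Function('I')(-27, 17)), -822) = Mul(Add(-3, Mul(Rational(1, 5), Pow(Add(37, 17), -1))), -822) = Mul(Add(-3, Mul(Rational(1, 5), Pow(54, -1))), -822) = Mul(Add(-3, Mul(Rational(1, 5), Rational(1, 54))), -822) = Mul(Add(-3, Rational(1, 270)), -822) = Mul(Rational(-809, 270), -822) = Rational(110833, 45)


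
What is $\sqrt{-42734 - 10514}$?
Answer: $64 i \sqrt{13} \approx 230.76 i$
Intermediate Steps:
$\sqrt{-42734 - 10514} = \sqrt{-53248} = 64 i \sqrt{13}$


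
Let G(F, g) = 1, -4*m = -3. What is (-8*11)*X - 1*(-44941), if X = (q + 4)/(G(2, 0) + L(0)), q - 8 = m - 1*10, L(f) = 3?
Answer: 89761/2 ≈ 44881.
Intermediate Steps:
m = ¾ (m = -¼*(-3) = ¾ ≈ 0.75000)
q = -5/4 (q = 8 + (¾ - 1*10) = 8 + (¾ - 10) = 8 - 37/4 = -5/4 ≈ -1.2500)
X = 11/16 (X = (-5/4 + 4)/(1 + 3) = (11/4)/4 = (11/4)*(¼) = 11/16 ≈ 0.68750)
(-8*11)*X - 1*(-44941) = -8*11*(11/16) - 1*(-44941) = -88*11/16 + 44941 = -121/2 + 44941 = 89761/2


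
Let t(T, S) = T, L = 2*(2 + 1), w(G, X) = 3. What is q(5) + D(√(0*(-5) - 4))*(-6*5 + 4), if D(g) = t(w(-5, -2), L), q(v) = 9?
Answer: -69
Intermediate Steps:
L = 6 (L = 2*3 = 6)
D(g) = 3
q(5) + D(√(0*(-5) - 4))*(-6*5 + 4) = 9 + 3*(-6*5 + 4) = 9 + 3*(-30 + 4) = 9 + 3*(-26) = 9 - 78 = -69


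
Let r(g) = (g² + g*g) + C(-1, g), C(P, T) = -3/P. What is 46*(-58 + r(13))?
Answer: 13018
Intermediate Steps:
r(g) = 3 + 2*g² (r(g) = (g² + g*g) - 3/(-1) = (g² + g²) - 3*(-1) = 2*g² + 3 = 3 + 2*g²)
46*(-58 + r(13)) = 46*(-58 + (3 + 2*13²)) = 46*(-58 + (3 + 2*169)) = 46*(-58 + (3 + 338)) = 46*(-58 + 341) = 46*283 = 13018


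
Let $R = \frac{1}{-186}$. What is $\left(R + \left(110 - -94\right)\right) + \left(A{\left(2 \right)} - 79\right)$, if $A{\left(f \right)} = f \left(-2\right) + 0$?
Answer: $\frac{22505}{186} \approx 120.99$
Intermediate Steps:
$A{\left(f \right)} = - 2 f$ ($A{\left(f \right)} = - 2 f + 0 = - 2 f$)
$R = - \frac{1}{186} \approx -0.0053763$
$\left(R + \left(110 - -94\right)\right) + \left(A{\left(2 \right)} - 79\right) = \left(- \frac{1}{186} + \left(110 - -94\right)\right) - 83 = \left(- \frac{1}{186} + \left(110 + 94\right)\right) - 83 = \left(- \frac{1}{186} + 204\right) - 83 = \frac{37943}{186} - 83 = \frac{22505}{186}$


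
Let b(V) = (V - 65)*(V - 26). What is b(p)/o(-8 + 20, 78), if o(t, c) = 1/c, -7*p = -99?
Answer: 2304744/49 ≈ 47036.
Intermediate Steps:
p = 99/7 (p = -⅐*(-99) = 99/7 ≈ 14.143)
b(V) = (-65 + V)*(-26 + V)
b(p)/o(-8 + 20, 78) = (1690 + (99/7)² - 91*99/7)/(1/78) = (1690 + 9801/49 - 1287)/(1/78) = (29548/49)*78 = 2304744/49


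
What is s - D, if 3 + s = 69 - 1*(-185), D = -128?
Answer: 379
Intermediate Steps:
s = 251 (s = -3 + (69 - 1*(-185)) = -3 + (69 + 185) = -3 + 254 = 251)
s - D = 251 - 1*(-128) = 251 + 128 = 379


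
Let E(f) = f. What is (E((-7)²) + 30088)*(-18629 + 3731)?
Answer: -448981026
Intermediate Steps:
(E((-7)²) + 30088)*(-18629 + 3731) = ((-7)² + 30088)*(-18629 + 3731) = (49 + 30088)*(-14898) = 30137*(-14898) = -448981026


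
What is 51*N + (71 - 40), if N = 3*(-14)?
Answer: -2111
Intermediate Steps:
N = -42
51*N + (71 - 40) = 51*(-42) + (71 - 40) = -2142 + 31 = -2111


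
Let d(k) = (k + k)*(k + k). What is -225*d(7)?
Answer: -44100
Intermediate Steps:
d(k) = 4*k² (d(k) = (2*k)*(2*k) = 4*k²)
-225*d(7) = -900*7² = -900*49 = -225*196 = -44100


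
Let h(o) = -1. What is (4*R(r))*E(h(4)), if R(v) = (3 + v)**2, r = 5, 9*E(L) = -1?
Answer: -256/9 ≈ -28.444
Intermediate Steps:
E(L) = -1/9 (E(L) = (1/9)*(-1) = -1/9)
(4*R(r))*E(h(4)) = (4*(3 + 5)**2)*(-1/9) = (4*8**2)*(-1/9) = (4*64)*(-1/9) = 256*(-1/9) = -256/9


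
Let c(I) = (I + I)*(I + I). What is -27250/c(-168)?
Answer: -13625/56448 ≈ -0.24137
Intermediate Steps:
c(I) = 4*I² (c(I) = (2*I)*(2*I) = 4*I²)
-27250/c(-168) = -27250/(4*(-168)²) = -27250/(4*28224) = -27250/112896 = -27250*1/112896 = -13625/56448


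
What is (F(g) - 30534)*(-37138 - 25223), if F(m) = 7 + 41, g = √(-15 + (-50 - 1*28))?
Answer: 1901137446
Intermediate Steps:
g = I*√93 (g = √(-15 + (-50 - 28)) = √(-15 - 78) = √(-93) = I*√93 ≈ 9.6436*I)
F(m) = 48
(F(g) - 30534)*(-37138 - 25223) = (48 - 30534)*(-37138 - 25223) = -30486*(-62361) = 1901137446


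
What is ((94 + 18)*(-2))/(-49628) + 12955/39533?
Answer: 162946533/490485931 ≈ 0.33221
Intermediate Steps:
((94 + 18)*(-2))/(-49628) + 12955/39533 = (112*(-2))*(-1/49628) + 12955*(1/39533) = -224*(-1/49628) + 12955/39533 = 56/12407 + 12955/39533 = 162946533/490485931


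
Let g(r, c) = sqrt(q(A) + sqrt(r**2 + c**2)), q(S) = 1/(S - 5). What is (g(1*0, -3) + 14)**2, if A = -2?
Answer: 1392/7 + 8*sqrt(35) ≈ 246.19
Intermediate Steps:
q(S) = 1/(-5 + S)
g(r, c) = sqrt(-1/7 + sqrt(c**2 + r**2)) (g(r, c) = sqrt(1/(-5 - 2) + sqrt(r**2 + c**2)) = sqrt(1/(-7) + sqrt(c**2 + r**2)) = sqrt(-1/7 + sqrt(c**2 + r**2)))
(g(1*0, -3) + 14)**2 = (sqrt(-7 + 49*sqrt((-3)**2 + (1*0)**2))/7 + 14)**2 = (sqrt(-7 + 49*sqrt(9 + 0**2))/7 + 14)**2 = (sqrt(-7 + 49*sqrt(9 + 0))/7 + 14)**2 = (sqrt(-7 + 49*sqrt(9))/7 + 14)**2 = (sqrt(-7 + 49*3)/7 + 14)**2 = (sqrt(-7 + 147)/7 + 14)**2 = (sqrt(140)/7 + 14)**2 = ((2*sqrt(35))/7 + 14)**2 = (2*sqrt(35)/7 + 14)**2 = (14 + 2*sqrt(35)/7)**2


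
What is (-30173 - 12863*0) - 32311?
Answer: -62484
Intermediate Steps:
(-30173 - 12863*0) - 32311 = (-30173 + 0) - 32311 = -30173 - 32311 = -62484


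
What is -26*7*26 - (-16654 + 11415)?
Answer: 507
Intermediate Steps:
-26*7*26 - (-16654 + 11415) = -182*26 - 1*(-5239) = -4732 + 5239 = 507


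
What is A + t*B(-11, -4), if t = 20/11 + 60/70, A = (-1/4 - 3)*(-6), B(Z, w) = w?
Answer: 1355/154 ≈ 8.7987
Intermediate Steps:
A = 39/2 (A = (-1*¼ - 3)*(-6) = (-¼ - 3)*(-6) = -13/4*(-6) = 39/2 ≈ 19.500)
t = 206/77 (t = 20*(1/11) + 60*(1/70) = 20/11 + 6/7 = 206/77 ≈ 2.6753)
A + t*B(-11, -4) = 39/2 + (206/77)*(-4) = 39/2 - 824/77 = 1355/154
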